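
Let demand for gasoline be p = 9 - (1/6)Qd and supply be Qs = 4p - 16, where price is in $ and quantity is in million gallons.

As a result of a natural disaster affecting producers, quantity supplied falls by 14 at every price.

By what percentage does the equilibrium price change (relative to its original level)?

Original equilibrium: 54 - 6p = 4p - 16 gives 70 = 10p, so p = 7 and Q = 12.
The new curves are Qd = 54 - 6p (demand) and Qs = 4p - 30 (supply).
Setting them equal: 54 - 6p = 4p - 30 → 84 = 10p, so p = 8.4 and Q = 3.6.
%Δp = (8.4 − 7) / 7 × 100 = +20%.

+20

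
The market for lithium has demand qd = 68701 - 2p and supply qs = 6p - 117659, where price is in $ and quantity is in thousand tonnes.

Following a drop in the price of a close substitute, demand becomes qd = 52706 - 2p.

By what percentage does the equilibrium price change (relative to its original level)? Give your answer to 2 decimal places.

-8.58

Original equilibrium: 68701 - 2p = 6p - 117659 gives 186360 = 8p, so p = 23295 and q = 22111.
The shock moves the curves to qd = 52706 - 2p and qs = 6p - 117659.
Clearing the new market: 52706 - 2p = 6p - 117659, so p = 21295.625 and q = 10114.75.
%Δp = (21295.625 − 23295) / 23295 × 100 = -8.58%.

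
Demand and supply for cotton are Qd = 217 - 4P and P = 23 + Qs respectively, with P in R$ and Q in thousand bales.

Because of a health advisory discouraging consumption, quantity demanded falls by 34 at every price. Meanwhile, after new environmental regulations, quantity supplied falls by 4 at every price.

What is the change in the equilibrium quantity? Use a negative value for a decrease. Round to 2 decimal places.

Initially, 217 - 4P = P - 23, so 240 = 5P and P = 48, Q = 25.
The new curves are Qd = 183 - 4P (demand) and Qs = P - 27 (supply).
New equilibrium: 183 - 4P = P - 27 ⇒ 210 = 5P ⇒ P = 42, Q = 15.
ΔQ = 15 − 25 = -10.00.

-10.00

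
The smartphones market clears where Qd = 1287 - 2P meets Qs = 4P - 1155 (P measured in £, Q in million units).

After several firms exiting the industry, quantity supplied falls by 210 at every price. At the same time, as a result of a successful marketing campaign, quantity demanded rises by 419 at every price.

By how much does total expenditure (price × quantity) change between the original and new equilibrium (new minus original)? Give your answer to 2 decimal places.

+156729.94

Solve the original market: 1287 - 2P = 4P - 1155, hence P = 407 and Q = 473.
The new curves are Qd = 1706 - 2P (demand) and Qs = 4P - 1365 (supply).
New equilibrium: 1706 - 2P = 4P - 1365 ⇒ 3071 = 6P ⇒ P = 3071/6 ≈ 511.8333, Q = 2047/3 ≈ 682.3333.
Expenditure moves from 407×473 = 192511 to 511.8333×682.3333 = 349240.9444; change = +156729.94.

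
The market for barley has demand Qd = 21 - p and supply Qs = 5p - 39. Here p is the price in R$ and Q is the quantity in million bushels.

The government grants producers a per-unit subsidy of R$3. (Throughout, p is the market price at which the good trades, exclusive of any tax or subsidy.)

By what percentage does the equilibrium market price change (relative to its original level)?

-25

Solve the original market: 21 - p = 5p - 39, hence p = 10 and Q = 11.
Since sellers receive the price plus the subsidy, the effective supply curve becomes Qs = 5p - 24.
Equate the new curves: 21 - p = 5p - 24, giving 45 = 6p, p = 7.5, Q = 13.5.
%Δp = (7.5 − 10) / 10 × 100 = -25%.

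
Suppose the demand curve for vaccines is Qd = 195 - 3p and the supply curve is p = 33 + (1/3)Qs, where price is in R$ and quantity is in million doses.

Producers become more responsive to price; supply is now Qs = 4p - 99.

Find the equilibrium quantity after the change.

69

Initially, 195 - 3p = 3p - 99, so 294 = 6p and p = 49, Q = 48.
The new curves are Qd = 195 - 3p (demand) and Qs = 4p - 99 (supply).
Equate the new curves: 195 - 3p = 4p - 99, giving 294 = 7p, p = 42, Q = 69.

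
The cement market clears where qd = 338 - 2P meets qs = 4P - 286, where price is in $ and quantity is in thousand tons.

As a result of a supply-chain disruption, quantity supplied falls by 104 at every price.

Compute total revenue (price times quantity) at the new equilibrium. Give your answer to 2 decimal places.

11567.11

Original equilibrium: 338 - 2P = 4P - 286 gives 624 = 6P, so P = 104 and q = 130.
After the shift, demand is qd = 338 - 2P and supply is qs = 4P - 390.
Clearing the new market: 338 - 2P = 4P - 390, so P = 364/3 ≈ 121.3333 and q = 286/3 ≈ 95.3333.
New expenditure = 121.3333 × 95.3333 = 11567.11.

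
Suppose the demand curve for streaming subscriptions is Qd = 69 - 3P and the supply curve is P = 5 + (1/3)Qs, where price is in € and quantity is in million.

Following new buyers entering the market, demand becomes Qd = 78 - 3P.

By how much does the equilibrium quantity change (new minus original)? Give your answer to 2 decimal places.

Before the shock: 69 - 3P = 3P - 15 ⇒ 84 = 6P ⇒ P = 14, Q = 27.
With the change applied: demand Qd = 78 - 3P, supply Qs = 3P - 15.
Setting them equal: 78 - 3P = 3P - 15 → 93 = 6P, so P = 15.5 and Q = 31.5.
ΔQ = 31.5 − 27 = +4.50.

+4.50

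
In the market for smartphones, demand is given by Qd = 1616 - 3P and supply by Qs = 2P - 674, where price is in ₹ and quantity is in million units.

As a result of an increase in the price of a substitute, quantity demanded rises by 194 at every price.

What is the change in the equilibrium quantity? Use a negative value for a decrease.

Before the shock: 1616 - 3P = 2P - 674 ⇒ 2290 = 5P ⇒ P = 458, Q = 242.
The shock moves the curves to Qd = 1810 - 3P and Qs = 2P - 674.
Clearing the new market: 1810 - 3P = 2P - 674, so P = 496.8 and Q = 319.6.
ΔQ = 319.6 − 242 = +77.6.

+77.6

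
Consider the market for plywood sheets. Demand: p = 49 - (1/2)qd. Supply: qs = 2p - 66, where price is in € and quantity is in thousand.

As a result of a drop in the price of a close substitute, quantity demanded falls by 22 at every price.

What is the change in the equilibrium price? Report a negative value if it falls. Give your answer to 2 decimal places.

-5.50

Original equilibrium: 98 - 2p = 2p - 66 gives 164 = 4p, so p = 41 and q = 16.
With the change applied: demand qd = 76 - 2p, supply qs = 2p - 66.
Clearing the new market: 76 - 2p = 2p - 66, so p = 35.5 and q = 5.
Δp = 35.5 − 41 = -5.50.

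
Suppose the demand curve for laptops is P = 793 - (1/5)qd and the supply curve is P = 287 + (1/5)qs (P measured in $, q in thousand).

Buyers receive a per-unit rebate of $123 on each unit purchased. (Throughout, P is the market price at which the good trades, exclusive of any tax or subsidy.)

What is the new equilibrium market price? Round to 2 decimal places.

Solve the original market: 3965 - 5P = 5P - 1435, hence P = 540 and q = 1265.
Since buyers' out-of-pocket price is the market price minus the rebate, the effective demand curve becomes qd = 4580 - 5P.
Clearing the new market: 4580 - 5P = 5P - 1435, so P = 601.5 and q = 1572.5.

601.50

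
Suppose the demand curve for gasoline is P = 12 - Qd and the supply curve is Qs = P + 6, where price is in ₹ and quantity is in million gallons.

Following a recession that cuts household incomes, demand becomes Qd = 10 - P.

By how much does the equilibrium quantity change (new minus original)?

-1

Initially, 12 - P = P + 6, so 6 = 2P and P = 3, Q = 9.
The shock moves the curves to Qd = 10 - P and Qs = P + 6.
Setting them equal: 10 - P = P + 6 → 4 = 2P, so P = 2 and Q = 8.
ΔQ = 8 − 9 = -1.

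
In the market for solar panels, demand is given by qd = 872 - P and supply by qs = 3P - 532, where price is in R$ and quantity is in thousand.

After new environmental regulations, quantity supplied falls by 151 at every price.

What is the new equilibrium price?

388.75

Original equilibrium: 872 - P = 3P - 532 gives 1404 = 4P, so P = 351 and q = 521.
The new curves are qd = 872 - P (demand) and qs = 3P - 683 (supply).
Clearing the new market: 872 - P = 3P - 683, so P = 388.75 and q = 483.25.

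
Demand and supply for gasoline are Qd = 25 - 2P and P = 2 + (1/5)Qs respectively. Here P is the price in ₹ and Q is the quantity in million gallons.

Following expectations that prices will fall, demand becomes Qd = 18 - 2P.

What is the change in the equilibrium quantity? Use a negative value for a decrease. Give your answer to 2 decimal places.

Initially, 25 - 2P = 5P - 10, so 35 = 7P and P = 5, Q = 15.
The new curves are Qd = 18 - 2P (demand) and Qs = 5P - 10 (supply).
Setting them equal: 18 - 2P = 5P - 10 → 28 = 7P, so P = 4 and Q = 10.
ΔQ = 10 − 15 = -5.00.

-5.00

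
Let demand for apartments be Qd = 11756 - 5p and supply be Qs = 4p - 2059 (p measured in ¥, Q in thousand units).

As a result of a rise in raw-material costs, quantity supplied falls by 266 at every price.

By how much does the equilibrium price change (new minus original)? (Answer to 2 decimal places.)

Solve the original market: 11756 - 5p = 4p - 2059, hence p = 1535 and Q = 4081.
The new curves are Qd = 11756 - 5p (demand) and Qs = 4p - 2325 (supply).
Equate the new curves: 11756 - 5p = 4p - 2325, giving 14081 = 9p, p = 14081/9 ≈ 1564.5556, Q = 35399/9 ≈ 3933.2222.
Δp = 1564.5556 − 1535 = +29.56.

+29.56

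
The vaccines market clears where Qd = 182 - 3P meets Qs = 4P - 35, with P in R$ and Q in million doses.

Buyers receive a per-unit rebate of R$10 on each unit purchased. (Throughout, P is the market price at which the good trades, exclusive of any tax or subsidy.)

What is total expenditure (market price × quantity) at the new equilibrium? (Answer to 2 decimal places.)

3745.33

Initially, 182 - 3P = 4P - 35, so 217 = 7P and P = 31, Q = 89.
Since buyers' out-of-pocket price is the market price minus the rebate, the effective demand curve becomes Qd = 212 - 3P.
Setting them equal: 212 - 3P = 4P - 35 → 247 = 7P, so P = 247/7 ≈ 35.2857 and Q = 743/7 ≈ 106.1429.
New expenditure = 35.2857 × 106.1429 = 3745.33.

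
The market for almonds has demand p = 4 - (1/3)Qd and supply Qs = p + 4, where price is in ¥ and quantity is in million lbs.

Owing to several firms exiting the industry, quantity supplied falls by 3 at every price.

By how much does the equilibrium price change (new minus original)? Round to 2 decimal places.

Initially, 12 - 3p = p + 4, so 8 = 4p and p = 2, Q = 6.
With the change applied: demand Qd = 12 - 3p, supply Qs = p + 1.
Clearing the new market: 12 - 3p = p + 1, so p = 2.75 and Q = 3.75.
Δp = 2.75 − 2 = +0.75.

+0.75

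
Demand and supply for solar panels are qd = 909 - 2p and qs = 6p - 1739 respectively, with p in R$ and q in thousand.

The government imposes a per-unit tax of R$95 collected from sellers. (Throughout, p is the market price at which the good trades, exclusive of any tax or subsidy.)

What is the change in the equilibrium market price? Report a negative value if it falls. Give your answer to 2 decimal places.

+71.25

Before the shock: 909 - 2p = 6p - 1739 ⇒ 2648 = 8p ⇒ p = 331, q = 247.
Since sellers keep the price net of the tax, the effective supply curve becomes qs = 6p - 2309.
Equate the new curves: 909 - 2p = 6p - 2309, giving 3218 = 8p, p = 402.25, q = 104.5.
Δp = 402.25 − 331 = +71.25.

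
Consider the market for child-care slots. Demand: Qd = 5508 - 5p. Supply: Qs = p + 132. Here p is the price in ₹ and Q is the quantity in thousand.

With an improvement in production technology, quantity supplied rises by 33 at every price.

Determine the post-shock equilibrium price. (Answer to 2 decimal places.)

Solve the original market: 5508 - 5p = p + 132, hence p = 896 and Q = 1028.
With the change applied: demand Qd = 5508 - 5p, supply Qs = p + 165.
Equate the new curves: 5508 - 5p = p + 165, giving 5343 = 6p, p = 890.5, Q = 1055.5.

890.50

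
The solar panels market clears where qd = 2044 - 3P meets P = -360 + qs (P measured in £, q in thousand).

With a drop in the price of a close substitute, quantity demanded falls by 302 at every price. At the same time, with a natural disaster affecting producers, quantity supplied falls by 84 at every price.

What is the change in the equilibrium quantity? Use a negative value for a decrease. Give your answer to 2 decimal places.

Original equilibrium: 2044 - 3P = P + 360 gives 1684 = 4P, so P = 421 and q = 781.
After the shift, demand is qd = 1742 - 3P and supply is qs = P + 276.
New equilibrium: 1742 - 3P = P + 276 ⇒ 1466 = 4P ⇒ P = 366.5, q = 642.5.
Δq = 642.5 − 781 = -138.50.

-138.50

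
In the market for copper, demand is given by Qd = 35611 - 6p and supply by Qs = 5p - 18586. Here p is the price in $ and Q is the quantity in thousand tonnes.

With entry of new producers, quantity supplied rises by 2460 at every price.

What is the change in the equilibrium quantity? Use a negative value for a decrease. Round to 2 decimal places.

+1341.82

Before the shock: 35611 - 6p = 5p - 18586 ⇒ 54197 = 11p ⇒ p = 4927, Q = 6049.
The new curves are Qd = 35611 - 6p (demand) and Qs = 5p - 16126 (supply).
Equate the new curves: 35611 - 6p = 5p - 16126, giving 51737 = 11p, p = 51737/11 ≈ 4703.3636, Q = 81299/11 ≈ 7390.8182.
ΔQ = 7390.8182 − 6049 = +1341.82.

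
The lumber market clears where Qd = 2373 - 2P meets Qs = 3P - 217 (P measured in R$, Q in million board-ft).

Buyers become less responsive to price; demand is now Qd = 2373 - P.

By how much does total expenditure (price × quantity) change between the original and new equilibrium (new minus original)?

Initially, 2373 - 2P = 3P - 217, so 2590 = 5P and P = 518, Q = 1337.
The shock moves the curves to Qd = 2373 - P and Qs = 3P - 217.
New equilibrium: 2373 - P = 3P - 217 ⇒ 2590 = 4P ⇒ P = 647.5, Q = 1725.5.
Expenditure moves from 518×1337 = 692566 to 647.5×1725.5 = 1117261.25; change = +424695.25.

+424695.25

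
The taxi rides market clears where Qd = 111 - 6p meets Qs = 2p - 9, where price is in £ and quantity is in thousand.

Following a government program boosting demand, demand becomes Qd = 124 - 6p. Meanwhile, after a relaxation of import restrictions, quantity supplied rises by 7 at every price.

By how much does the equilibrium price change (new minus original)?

+0.75

Original equilibrium: 111 - 6p = 2p - 9 gives 120 = 8p, so p = 15 and Q = 21.
The shock moves the curves to Qd = 124 - 6p and Qs = 2p - 2.
Equate the new curves: 124 - 6p = 2p - 2, giving 126 = 8p, p = 15.75, Q = 29.5.
Δp = 15.75 − 15 = +0.75.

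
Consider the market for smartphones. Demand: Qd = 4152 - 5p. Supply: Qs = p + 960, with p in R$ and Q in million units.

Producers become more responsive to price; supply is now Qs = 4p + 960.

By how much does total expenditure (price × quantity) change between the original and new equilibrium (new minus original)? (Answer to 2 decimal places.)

Solve the original market: 4152 - 5p = p + 960, hence p = 532 and Q = 1492.
The new curves are Qd = 4152 - 5p (demand) and Qs = 4p + 960 (supply).
Clearing the new market: 4152 - 5p = 4p + 960, so p = 1064/3 ≈ 354.6667 and Q = 7136/3 ≈ 2378.6667.
Expenditure moves from 532×1492 = 793744 to 354.6667×2378.6667 = 843633.7778; change = +49889.78.

+49889.78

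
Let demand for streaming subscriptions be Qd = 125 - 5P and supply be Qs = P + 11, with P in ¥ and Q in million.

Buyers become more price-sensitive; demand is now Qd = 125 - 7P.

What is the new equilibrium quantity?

Before the shock: 125 - 5P = P + 11 ⇒ 114 = 6P ⇒ P = 19, Q = 30.
The new curves are Qd = 125 - 7P (demand) and Qs = P + 11 (supply).
Clearing the new market: 125 - 7P = P + 11, so P = 14.25 and Q = 25.25.

25.25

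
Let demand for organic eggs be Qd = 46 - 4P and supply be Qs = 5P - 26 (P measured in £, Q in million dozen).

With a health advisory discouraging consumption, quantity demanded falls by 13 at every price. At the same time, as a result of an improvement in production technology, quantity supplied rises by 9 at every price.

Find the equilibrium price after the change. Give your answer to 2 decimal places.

5.56

Solve the original market: 46 - 4P = 5P - 26, hence P = 8 and Q = 14.
With the change applied: demand Qd = 33 - 4P, supply Qs = 5P - 17.
New equilibrium: 33 - 4P = 5P - 17 ⇒ 50 = 9P ⇒ P = 50/9 ≈ 5.5556, Q = 97/9 ≈ 10.7778.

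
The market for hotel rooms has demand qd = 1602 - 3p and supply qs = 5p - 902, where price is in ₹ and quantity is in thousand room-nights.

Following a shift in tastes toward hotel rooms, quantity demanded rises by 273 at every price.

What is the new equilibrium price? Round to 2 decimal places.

347.13

Before the shock: 1602 - 3p = 5p - 902 ⇒ 2504 = 8p ⇒ p = 313, q = 663.
With the change applied: demand qd = 1875 - 3p, supply qs = 5p - 902.
New equilibrium: 1875 - 3p = 5p - 902 ⇒ 2777 = 8p ⇒ p = 347.125, q = 833.625.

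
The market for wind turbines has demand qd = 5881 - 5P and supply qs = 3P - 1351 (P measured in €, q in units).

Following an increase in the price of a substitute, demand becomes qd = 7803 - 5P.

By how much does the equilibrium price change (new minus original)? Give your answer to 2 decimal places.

+240.25

Original equilibrium: 5881 - 5P = 3P - 1351 gives 7232 = 8P, so P = 904 and q = 1361.
The shock moves the curves to qd = 7803 - 5P and qs = 3P - 1351.
Clearing the new market: 7803 - 5P = 3P - 1351, so P = 1144.25 and q = 2081.75.
ΔP = 1144.25 − 904 = +240.25.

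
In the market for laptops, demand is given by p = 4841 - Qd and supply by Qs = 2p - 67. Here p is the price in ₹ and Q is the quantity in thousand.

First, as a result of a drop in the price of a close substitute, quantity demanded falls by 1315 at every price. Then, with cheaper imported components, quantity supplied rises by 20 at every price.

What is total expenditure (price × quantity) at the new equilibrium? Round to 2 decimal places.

2780985.00

Before the shock: 4841 - p = 2p - 67 ⇒ 4908 = 3p ⇒ p = 1636, Q = 3205.
The shock moves the curves to Qd = 3526 - p and Qs = 2p - 47.
New equilibrium: 3526 - p = 2p - 47 ⇒ 3573 = 3p ⇒ p = 1191, Q = 2335.
New expenditure = 1191 × 2335 = 2780985.00.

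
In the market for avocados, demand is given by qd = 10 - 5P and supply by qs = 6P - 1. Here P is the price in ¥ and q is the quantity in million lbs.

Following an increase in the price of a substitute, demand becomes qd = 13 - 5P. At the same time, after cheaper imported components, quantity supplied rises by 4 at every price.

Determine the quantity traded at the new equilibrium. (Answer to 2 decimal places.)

Solve the original market: 10 - 5P = 6P - 1, hence P = 1 and q = 5.
With the change applied: demand qd = 13 - 5P, supply qs = 6P + 3.
New equilibrium: 13 - 5P = 6P + 3 ⇒ 10 = 11P ⇒ P = 10/11 ≈ 0.9091, q = 93/11 ≈ 8.4545.

8.45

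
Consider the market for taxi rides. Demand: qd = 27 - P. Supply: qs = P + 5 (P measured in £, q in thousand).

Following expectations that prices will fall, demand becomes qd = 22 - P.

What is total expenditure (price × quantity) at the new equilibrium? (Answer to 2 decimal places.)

114.75

Initially, 27 - P = P + 5, so 22 = 2P and P = 11, q = 16.
After the shift, demand is qd = 22 - P and supply is qs = P + 5.
Clearing the new market: 22 - P = P + 5, so P = 8.5 and q = 13.5.
New expenditure = 8.5 × 13.5 = 114.75.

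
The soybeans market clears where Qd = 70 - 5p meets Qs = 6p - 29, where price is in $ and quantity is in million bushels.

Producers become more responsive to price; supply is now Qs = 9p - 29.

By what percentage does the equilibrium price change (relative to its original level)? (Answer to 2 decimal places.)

-21.43

Solve the original market: 70 - 5p = 6p - 29, hence p = 9 and Q = 25.
After the shift, demand is Qd = 70 - 5p and supply is Qs = 9p - 29.
Clearing the new market: 70 - 5p = 9p - 29, so p = 99/14 ≈ 7.0714 and Q = 485/14 ≈ 34.6429.
%Δp = (7.0714 − 9) / 9 × 100 = -21.43%.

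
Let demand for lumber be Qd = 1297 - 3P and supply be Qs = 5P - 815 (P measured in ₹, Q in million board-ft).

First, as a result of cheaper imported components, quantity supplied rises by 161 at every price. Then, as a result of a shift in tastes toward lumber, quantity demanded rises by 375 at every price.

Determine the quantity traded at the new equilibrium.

Solve the original market: 1297 - 3P = 5P - 815, hence P = 264 and Q = 505.
The shock moves the curves to Qd = 1672 - 3P and Qs = 5P - 654.
Setting them equal: 1672 - 3P = 5P - 654 → 2326 = 8P, so P = 290.75 and Q = 799.75.

799.75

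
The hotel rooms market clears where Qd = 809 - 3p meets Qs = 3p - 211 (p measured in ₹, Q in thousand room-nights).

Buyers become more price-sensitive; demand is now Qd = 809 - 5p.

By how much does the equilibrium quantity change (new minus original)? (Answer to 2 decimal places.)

Solve the original market: 809 - 3p = 3p - 211, hence p = 170 and Q = 299.
The new curves are Qd = 809 - 5p (demand) and Qs = 3p - 211 (supply).
Setting them equal: 809 - 5p = 3p - 211 → 1020 = 8p, so p = 127.5 and Q = 171.5.
ΔQ = 171.5 − 299 = -127.50.

-127.50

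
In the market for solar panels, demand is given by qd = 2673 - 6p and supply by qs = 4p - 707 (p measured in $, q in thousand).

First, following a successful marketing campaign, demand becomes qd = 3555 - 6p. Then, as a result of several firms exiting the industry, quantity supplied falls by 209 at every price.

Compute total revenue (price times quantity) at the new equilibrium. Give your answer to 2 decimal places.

Initially, 2673 - 6p = 4p - 707, so 3380 = 10p and p = 338, q = 645.
The shock moves the curves to qd = 3555 - 6p and qs = 4p - 916.
Equate the new curves: 3555 - 6p = 4p - 916, giving 4471 = 10p, p = 447.1, q = 872.4.
New expenditure = 447.1 × 872.4 = 390050.04.

390050.04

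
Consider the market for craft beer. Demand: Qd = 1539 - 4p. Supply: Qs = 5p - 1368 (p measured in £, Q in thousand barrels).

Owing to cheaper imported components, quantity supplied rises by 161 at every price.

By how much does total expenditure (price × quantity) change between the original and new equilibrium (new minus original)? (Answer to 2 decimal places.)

+17413.84

Original equilibrium: 1539 - 4p = 5p - 1368 gives 2907 = 9p, so p = 323 and Q = 247.
The shock moves the curves to Qd = 1539 - 4p and Qs = 5p - 1207.
Equate the new curves: 1539 - 4p = 5p - 1207, giving 2746 = 9p, p = 2746/9 ≈ 305.1111, Q = 2867/9 ≈ 318.5556.
Expenditure moves from 323×247 = 79781 to 305.1111×318.5556 = 97194.8395; change = +17413.84.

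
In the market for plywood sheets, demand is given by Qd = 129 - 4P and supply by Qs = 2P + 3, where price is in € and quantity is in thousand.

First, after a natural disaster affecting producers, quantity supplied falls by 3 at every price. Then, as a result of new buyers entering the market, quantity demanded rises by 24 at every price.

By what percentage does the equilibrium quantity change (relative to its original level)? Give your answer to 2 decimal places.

Solve the original market: 129 - 4P = 2P + 3, hence P = 21 and Q = 45.
The shock moves the curves to Qd = 153 - 4P and Qs = 2P.
New equilibrium: 153 - 4P = 2P ⇒ 153 = 6P ⇒ P = 25.5, Q = 51.
%ΔQ = (51 − 45) / 45 × 100 = +13.33%.

+13.33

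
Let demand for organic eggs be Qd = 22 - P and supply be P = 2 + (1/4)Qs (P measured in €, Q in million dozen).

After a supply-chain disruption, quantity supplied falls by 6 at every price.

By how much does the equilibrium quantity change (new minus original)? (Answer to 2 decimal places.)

Initially, 22 - P = 4P - 8, so 30 = 5P and P = 6, Q = 16.
The new curves are Qd = 22 - P (demand) and Qs = 4P - 14 (supply).
Equate the new curves: 22 - P = 4P - 14, giving 36 = 5P, P = 7.2, Q = 14.8.
ΔQ = 14.8 − 16 = -1.20.

-1.20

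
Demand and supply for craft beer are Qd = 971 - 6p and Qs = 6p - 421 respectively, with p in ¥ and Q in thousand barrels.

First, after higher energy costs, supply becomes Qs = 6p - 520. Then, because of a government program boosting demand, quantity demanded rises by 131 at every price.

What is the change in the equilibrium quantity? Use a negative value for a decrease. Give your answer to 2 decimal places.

Solve the original market: 971 - 6p = 6p - 421, hence p = 116 and Q = 275.
The new curves are Qd = 1102 - 6p (demand) and Qs = 6p - 520 (supply).
Setting them equal: 1102 - 6p = 6p - 520 → 1622 = 12p, so p = 811/6 ≈ 135.1667 and Q = 291.
ΔQ = 291 − 275 = +16.00.

+16.00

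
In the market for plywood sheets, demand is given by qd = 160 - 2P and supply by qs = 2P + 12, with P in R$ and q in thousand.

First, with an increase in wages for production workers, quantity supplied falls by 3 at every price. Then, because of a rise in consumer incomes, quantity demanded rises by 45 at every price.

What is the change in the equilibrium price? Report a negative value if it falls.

Before the shock: 160 - 2P = 2P + 12 ⇒ 148 = 4P ⇒ P = 37, q = 86.
The new curves are qd = 205 - 2P (demand) and qs = 2P + 9 (supply).
Setting them equal: 205 - 2P = 2P + 9 → 196 = 4P, so P = 49 and q = 107.
ΔP = 49 − 37 = +12.

+12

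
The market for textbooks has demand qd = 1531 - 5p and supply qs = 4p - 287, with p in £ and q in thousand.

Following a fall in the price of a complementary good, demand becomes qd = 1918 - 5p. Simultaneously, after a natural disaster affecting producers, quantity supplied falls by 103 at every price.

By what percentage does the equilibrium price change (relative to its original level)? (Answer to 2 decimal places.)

+26.95

Original equilibrium: 1531 - 5p = 4p - 287 gives 1818 = 9p, so p = 202 and q = 521.
The new curves are qd = 1918 - 5p (demand) and qs = 4p - 390 (supply).
Equate the new curves: 1918 - 5p = 4p - 390, giving 2308 = 9p, p = 2308/9 ≈ 256.4444, q = 5722/9 ≈ 635.7778.
%Δp = (256.4444 − 202) / 202 × 100 = +26.95%.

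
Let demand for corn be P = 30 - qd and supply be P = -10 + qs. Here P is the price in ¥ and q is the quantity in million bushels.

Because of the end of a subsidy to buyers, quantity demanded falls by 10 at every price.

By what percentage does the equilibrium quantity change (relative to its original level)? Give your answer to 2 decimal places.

-25.00

Solve the original market: 30 - P = P + 10, hence P = 10 and q = 20.
After the shift, demand is qd = 20 - P and supply is qs = P + 10.
Clearing the new market: 20 - P = P + 10, so P = 5 and q = 15.
%Δq = (15 − 20) / 20 × 100 = -25.00%.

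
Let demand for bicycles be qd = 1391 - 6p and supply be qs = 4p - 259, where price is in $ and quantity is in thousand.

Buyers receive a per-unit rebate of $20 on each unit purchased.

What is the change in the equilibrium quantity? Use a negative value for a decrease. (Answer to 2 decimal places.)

+48.00

Initially, 1391 - 6p = 4p - 259, so 1650 = 10p and p = 165, q = 401.
Since buyers' out-of-pocket price is the market price minus the rebate, the effective demand curve becomes qd = 1511 - 6p.
Setting them equal: 1511 - 6p = 4p - 259 → 1770 = 10p, so p = 177 and q = 449.
Δq = 449 − 401 = +48.00.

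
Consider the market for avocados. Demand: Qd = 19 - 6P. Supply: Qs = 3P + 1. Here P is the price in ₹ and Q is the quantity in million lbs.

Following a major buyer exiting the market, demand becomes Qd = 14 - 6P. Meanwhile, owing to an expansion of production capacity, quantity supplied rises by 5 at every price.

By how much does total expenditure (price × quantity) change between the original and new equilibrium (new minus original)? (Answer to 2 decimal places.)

-6.30

Initially, 19 - 6P = 3P + 1, so 18 = 9P and P = 2, Q = 7.
After the shift, demand is Qd = 14 - 6P and supply is Qs = 3P + 6.
New equilibrium: 14 - 6P = 3P + 6 ⇒ 8 = 9P ⇒ P = 8/9 ≈ 0.8889, Q = 26/3 ≈ 8.6667.
Expenditure moves from 2×7 = 14 to 0.8889×8.6667 = 7.7037; change = -6.30.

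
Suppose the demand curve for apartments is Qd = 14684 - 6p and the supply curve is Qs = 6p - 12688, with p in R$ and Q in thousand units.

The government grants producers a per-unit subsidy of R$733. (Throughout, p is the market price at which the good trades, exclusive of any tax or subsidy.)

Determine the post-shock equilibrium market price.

1914.5

Original equilibrium: 14684 - 6p = 6p - 12688 gives 27372 = 12p, so p = 2281 and Q = 998.
Since sellers receive the price plus the subsidy, the effective supply curve becomes Qs = 6p - 8290.
Equate the new curves: 14684 - 6p = 6p - 8290, giving 22974 = 12p, p = 1914.5, Q = 3197.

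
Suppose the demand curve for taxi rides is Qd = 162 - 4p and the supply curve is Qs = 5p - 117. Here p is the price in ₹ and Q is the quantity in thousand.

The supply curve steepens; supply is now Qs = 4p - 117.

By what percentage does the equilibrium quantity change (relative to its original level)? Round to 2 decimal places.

-40.79

Solve the original market: 162 - 4p = 5p - 117, hence p = 31 and Q = 38.
The new curves are Qd = 162 - 4p (demand) and Qs = 4p - 117 (supply).
Clearing the new market: 162 - 4p = 4p - 117, so p = 34.875 and Q = 22.5.
%ΔQ = (22.5 − 38) / 38 × 100 = -40.79%.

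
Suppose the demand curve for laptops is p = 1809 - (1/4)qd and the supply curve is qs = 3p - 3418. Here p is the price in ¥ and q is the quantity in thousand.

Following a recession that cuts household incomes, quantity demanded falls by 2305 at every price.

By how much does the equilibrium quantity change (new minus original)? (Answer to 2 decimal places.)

-987.86

Initially, 7236 - 4p = 3p - 3418, so 10654 = 7p and p = 1522, q = 1148.
After the shift, demand is qd = 4931 - 4p and supply is qs = 3p - 3418.
New equilibrium: 4931 - 4p = 3p - 3418 ⇒ 8349 = 7p ⇒ p = 8349/7 ≈ 1192.7143, q = 1121/7 ≈ 160.1429.
Δq = 160.1429 − 1148 = -987.86.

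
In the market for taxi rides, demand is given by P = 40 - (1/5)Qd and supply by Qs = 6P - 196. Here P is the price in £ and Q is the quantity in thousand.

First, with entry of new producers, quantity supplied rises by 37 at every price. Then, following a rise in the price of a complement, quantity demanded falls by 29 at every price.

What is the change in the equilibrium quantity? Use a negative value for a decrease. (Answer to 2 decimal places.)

Before the shock: 200 - 5P = 6P - 196 ⇒ 396 = 11P ⇒ P = 36, Q = 20.
The new curves are Qd = 171 - 5P (demand) and Qs = 6P - 159 (supply).
Equate the new curves: 171 - 5P = 6P - 159, giving 330 = 11P, P = 30, Q = 21.
ΔQ = 21 − 20 = +1.00.

+1.00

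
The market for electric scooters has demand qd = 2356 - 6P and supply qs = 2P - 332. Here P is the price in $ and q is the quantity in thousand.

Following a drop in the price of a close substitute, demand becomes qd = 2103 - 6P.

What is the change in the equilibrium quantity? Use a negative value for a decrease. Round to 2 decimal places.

-63.25

Solve the original market: 2356 - 6P = 2P - 332, hence P = 336 and q = 340.
The new curves are qd = 2103 - 6P (demand) and qs = 2P - 332 (supply).
Clearing the new market: 2103 - 6P = 2P - 332, so P = 304.375 and q = 276.75.
Δq = 276.75 − 340 = -63.25.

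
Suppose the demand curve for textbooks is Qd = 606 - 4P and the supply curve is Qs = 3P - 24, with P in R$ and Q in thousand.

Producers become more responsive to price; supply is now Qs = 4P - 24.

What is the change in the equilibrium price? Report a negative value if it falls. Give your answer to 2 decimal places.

-11.25

Before the shock: 606 - 4P = 3P - 24 ⇒ 630 = 7P ⇒ P = 90, Q = 246.
The shock moves the curves to Qd = 606 - 4P and Qs = 4P - 24.
Equate the new curves: 606 - 4P = 4P - 24, giving 630 = 8P, P = 78.75, Q = 291.
ΔP = 78.75 − 90 = -11.25.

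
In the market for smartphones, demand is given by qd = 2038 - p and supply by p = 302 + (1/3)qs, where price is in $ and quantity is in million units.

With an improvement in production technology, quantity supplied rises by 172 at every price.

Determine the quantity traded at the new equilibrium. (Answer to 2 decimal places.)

Initially, 2038 - p = 3p - 906, so 2944 = 4p and p = 736, q = 1302.
With the change applied: demand qd = 2038 - p, supply qs = 3p - 734.
New equilibrium: 2038 - p = 3p - 734 ⇒ 2772 = 4p ⇒ p = 693, q = 1345.

1345.00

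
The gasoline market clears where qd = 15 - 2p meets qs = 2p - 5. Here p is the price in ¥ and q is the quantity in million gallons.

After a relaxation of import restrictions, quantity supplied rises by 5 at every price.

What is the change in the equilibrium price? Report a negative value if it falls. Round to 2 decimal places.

-1.25

Solve the original market: 15 - 2p = 2p - 5, hence p = 5 and q = 5.
The shock moves the curves to qd = 15 - 2p and qs = 2p.
Setting them equal: 15 - 2p = 2p → 15 = 4p, so p = 3.75 and q = 7.5.
Δp = 3.75 − 5 = -1.25.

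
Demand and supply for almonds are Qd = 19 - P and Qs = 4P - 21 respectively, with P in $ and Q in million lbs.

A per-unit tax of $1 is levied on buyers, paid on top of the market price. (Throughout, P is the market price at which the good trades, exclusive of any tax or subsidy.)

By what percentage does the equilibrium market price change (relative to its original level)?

-2.5

Before the shock: 19 - P = 4P - 21 ⇒ 40 = 5P ⇒ P = 8, Q = 11.
Since buyers pay the price plus the tax, the effective demand curve becomes Qd = 18 - P.
Equate the new curves: 18 - P = 4P - 21, giving 39 = 5P, P = 7.8, Q = 10.2.
%ΔP = (7.8 − 8) / 8 × 100 = -2.5%.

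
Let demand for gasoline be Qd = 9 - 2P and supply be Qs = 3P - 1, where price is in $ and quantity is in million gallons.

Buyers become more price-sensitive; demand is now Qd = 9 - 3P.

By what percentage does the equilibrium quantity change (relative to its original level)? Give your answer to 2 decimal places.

-20.00

Solve the original market: 9 - 2P = 3P - 1, hence P = 2 and Q = 5.
With the change applied: demand Qd = 9 - 3P, supply Qs = 3P - 1.
Setting them equal: 9 - 3P = 3P - 1 → 10 = 6P, so P = 5/3 ≈ 1.6667 and Q = 4.
%ΔQ = (4 − 5) / 5 × 100 = -20.00%.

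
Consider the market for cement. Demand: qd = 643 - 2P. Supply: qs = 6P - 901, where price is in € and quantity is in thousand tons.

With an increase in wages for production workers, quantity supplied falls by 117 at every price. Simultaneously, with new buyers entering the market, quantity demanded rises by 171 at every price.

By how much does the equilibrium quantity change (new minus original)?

+99

Solve the original market: 643 - 2P = 6P - 901, hence P = 193 and q = 257.
With the change applied: demand qd = 814 - 2P, supply qs = 6P - 1018.
New equilibrium: 814 - 2P = 6P - 1018 ⇒ 1832 = 8P ⇒ P = 229, q = 356.
Δq = 356 − 257 = +99.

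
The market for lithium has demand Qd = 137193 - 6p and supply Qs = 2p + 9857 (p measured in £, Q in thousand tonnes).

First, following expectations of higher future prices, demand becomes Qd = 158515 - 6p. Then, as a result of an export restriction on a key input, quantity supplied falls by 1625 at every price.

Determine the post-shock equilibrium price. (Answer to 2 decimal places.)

18785.38

Before the shock: 137193 - 6p = 2p + 9857 ⇒ 127336 = 8p ⇒ p = 15917, Q = 41691.
With the change applied: demand Qd = 158515 - 6p, supply Qs = 2p + 8232.
Equate the new curves: 158515 - 6p = 2p + 8232, giving 150283 = 8p, p = 18785.375, Q = 45802.75.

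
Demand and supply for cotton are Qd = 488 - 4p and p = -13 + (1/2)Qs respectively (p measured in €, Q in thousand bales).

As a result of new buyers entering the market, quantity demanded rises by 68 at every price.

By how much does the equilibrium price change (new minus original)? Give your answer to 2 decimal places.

Original equilibrium: 488 - 4p = 2p + 26 gives 462 = 6p, so p = 77 and Q = 180.
After the shift, demand is Qd = 556 - 4p and supply is Qs = 2p + 26.
Setting them equal: 556 - 4p = 2p + 26 → 530 = 6p, so p = 265/3 ≈ 88.3333 and Q = 608/3 ≈ 202.6667.
Δp = 88.3333 − 77 = +11.33.

+11.33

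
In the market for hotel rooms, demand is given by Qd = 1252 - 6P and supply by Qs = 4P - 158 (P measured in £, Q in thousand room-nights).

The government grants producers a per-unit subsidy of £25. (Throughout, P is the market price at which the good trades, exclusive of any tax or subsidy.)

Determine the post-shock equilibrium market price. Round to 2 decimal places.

Before the shock: 1252 - 6P = 4P - 158 ⇒ 1410 = 10P ⇒ P = 141, Q = 406.
Since sellers receive the price plus the subsidy, the effective supply curve becomes Qs = 4P - 58.
New equilibrium: 1252 - 6P = 4P - 58 ⇒ 1310 = 10P ⇒ P = 131, Q = 466.

131.00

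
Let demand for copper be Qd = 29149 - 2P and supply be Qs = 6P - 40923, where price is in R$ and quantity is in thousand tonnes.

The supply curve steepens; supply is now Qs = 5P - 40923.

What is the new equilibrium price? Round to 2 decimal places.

Original equilibrium: 29149 - 2P = 6P - 40923 gives 70072 = 8P, so P = 8759 and Q = 11631.
The new curves are Qd = 29149 - 2P (demand) and Qs = 5P - 40923 (supply).
Setting them equal: 29149 - 2P = 5P - 40923 → 70072 = 7P, so P = 70072/7 ≈ 10010.2857 and Q = 63899/7 ≈ 9128.4286.

10010.29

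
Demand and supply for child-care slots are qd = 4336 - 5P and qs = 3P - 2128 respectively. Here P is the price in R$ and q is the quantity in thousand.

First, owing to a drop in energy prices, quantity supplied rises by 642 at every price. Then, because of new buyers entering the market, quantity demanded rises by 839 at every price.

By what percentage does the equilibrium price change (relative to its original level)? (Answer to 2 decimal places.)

+3.05

Solve the original market: 4336 - 5P = 3P - 2128, hence P = 808 and q = 296.
With the change applied: demand qd = 5175 - 5P, supply qs = 3P - 1486.
Clearing the new market: 5175 - 5P = 3P - 1486, so P = 832.625 and q = 1011.875.
%ΔP = (832.625 − 808) / 808 × 100 = +3.05%.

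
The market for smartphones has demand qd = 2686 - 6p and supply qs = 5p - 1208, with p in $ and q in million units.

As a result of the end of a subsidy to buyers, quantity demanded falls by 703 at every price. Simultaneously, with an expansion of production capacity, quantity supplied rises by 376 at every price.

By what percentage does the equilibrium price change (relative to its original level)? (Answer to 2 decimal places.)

Initially, 2686 - 6p = 5p - 1208, so 3894 = 11p and p = 354, q = 562.
After the shift, demand is qd = 1983 - 6p and supply is qs = 5p - 832.
New equilibrium: 1983 - 6p = 5p - 832 ⇒ 2815 = 11p ⇒ p = 2815/11 ≈ 255.9091, q = 4923/11 ≈ 447.5455.
%Δp = (255.9091 − 354) / 354 × 100 = -27.71%.

-27.71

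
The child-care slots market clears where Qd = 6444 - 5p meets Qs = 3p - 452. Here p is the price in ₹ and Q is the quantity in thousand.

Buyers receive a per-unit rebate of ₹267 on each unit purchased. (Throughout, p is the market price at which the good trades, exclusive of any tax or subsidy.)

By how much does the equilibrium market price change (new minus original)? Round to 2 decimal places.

Original equilibrium: 6444 - 5p = 3p - 452 gives 6896 = 8p, so p = 862 and Q = 2134.
Since buyers' out-of-pocket price is the market price minus the rebate, the effective demand curve becomes Qd = 7779 - 5p.
Clearing the new market: 7779 - 5p = 3p - 452, so p = 1028.875 and Q = 2634.625.
Δp = 1028.875 − 862 = +166.88.

+166.88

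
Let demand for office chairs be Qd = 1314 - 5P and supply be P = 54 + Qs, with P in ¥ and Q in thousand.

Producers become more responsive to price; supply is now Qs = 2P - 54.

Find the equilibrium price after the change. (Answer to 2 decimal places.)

Before the shock: 1314 - 5P = P - 54 ⇒ 1368 = 6P ⇒ P = 228, Q = 174.
With the change applied: demand Qd = 1314 - 5P, supply Qs = 2P - 54.
New equilibrium: 1314 - 5P = 2P - 54 ⇒ 1368 = 7P ⇒ P = 1368/7 ≈ 195.4286, Q = 2358/7 ≈ 336.8571.

195.43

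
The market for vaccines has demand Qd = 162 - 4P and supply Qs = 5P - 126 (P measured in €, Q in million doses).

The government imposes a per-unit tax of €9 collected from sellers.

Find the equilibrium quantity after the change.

Before the shock: 162 - 4P = 5P - 126 ⇒ 288 = 9P ⇒ P = 32, Q = 34.
Since sellers keep the price net of the tax, the effective supply curve becomes Qs = 5P - 171.
Equate the new curves: 162 - 4P = 5P - 171, giving 333 = 9P, P = 37, Q = 14.

14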